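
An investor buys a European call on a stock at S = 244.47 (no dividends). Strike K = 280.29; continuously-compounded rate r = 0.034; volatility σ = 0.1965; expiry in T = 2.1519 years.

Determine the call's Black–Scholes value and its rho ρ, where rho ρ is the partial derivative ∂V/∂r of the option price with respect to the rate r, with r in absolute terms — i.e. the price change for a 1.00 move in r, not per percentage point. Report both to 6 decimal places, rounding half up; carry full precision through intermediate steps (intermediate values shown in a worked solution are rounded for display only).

σ√T = 0.1965·√2.1519 = 0.288253
d₁ = (ln(S/K) + (r+σ²/2)T) / (σ√T) = (ln(244.47/280.29) + (0.034+0.1965²/2)·2.1519) / 0.288253 = (-0.136732 + 0.114709) / 0.288253 = -0.076401
d₂ = d₁ − σ√T = -0.076401 − 0.288253 = -0.364654
e^{−rT} = e^{−0.034·2.1519} = 0.929448
N(d₁) = 0.469550,  N(d₂) = 0.357685
Call price V = S·N(d₁) − K·e^{−rT}·N(d₂) = 114.790923 − 93.182286 = 21.608638
ρ = K·T·e^{−rT}·N(d₂) = 200.518960

price = 21.608638
ρ = 200.518960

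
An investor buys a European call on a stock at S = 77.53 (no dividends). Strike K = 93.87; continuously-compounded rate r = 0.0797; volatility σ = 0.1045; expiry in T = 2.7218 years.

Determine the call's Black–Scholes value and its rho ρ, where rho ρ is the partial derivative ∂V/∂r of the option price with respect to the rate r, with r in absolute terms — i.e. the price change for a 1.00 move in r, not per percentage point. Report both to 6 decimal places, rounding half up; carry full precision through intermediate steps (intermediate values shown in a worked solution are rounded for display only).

price = 6.299261
ρ = 107.981622

σ√T = 0.1045·√2.7218 = 0.172403
d₁ = (ln(S/K) + (r+σ²/2)T) / (σ√T) = (ln(77.53/93.87) + (0.0797+0.1045²/2)·2.7218) / 0.172403 = (-0.191246 + 0.231789) / 0.172403 = 0.235164
d₂ = d₁ − σ√T = 0.235164 − 0.172403 = 0.062761
e^{−rT} = e^{−0.0797·2.7218} = 0.804988
N(d₁) = 0.592959,  N(d₂) = 0.525022
Call price V = S·N(d₁) − K·e^{−rT}·N(d₂) = 45.972133 − 39.672872 = 6.299261
ρ = K·T·e^{−rT}·N(d₂) = 107.981622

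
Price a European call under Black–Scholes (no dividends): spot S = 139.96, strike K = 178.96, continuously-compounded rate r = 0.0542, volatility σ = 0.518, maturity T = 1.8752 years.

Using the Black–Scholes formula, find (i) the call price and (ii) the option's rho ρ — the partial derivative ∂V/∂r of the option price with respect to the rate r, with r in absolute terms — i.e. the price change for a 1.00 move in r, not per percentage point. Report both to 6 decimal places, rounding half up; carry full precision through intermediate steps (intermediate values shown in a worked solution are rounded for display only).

σ√T = 0.518·√1.8752 = 0.709339
d₁ = (ln(S/K) + (r+σ²/2)T) / (σ√T) = (ln(139.96/178.96) + (0.0542+0.518²/2)·1.8752) / 0.709339 = (-0.245806 + 0.353216) / 0.709339 = 0.151424
d₂ = d₁ − σ√T = 0.151424 − 0.709339 = -0.557915
e^{−rT} = e^{−0.0542·1.8752} = 0.903358
N(d₁) = 0.560179,  N(d₂) = 0.288451
Call price V = S·N(d₁) − K·e^{−rT}·N(d₂) = 78.402696 − 46.632491 = 31.770205
ρ = K·T·e^{−rT}·N(d₂) = 87.445248

price = 31.770205
ρ = 87.445248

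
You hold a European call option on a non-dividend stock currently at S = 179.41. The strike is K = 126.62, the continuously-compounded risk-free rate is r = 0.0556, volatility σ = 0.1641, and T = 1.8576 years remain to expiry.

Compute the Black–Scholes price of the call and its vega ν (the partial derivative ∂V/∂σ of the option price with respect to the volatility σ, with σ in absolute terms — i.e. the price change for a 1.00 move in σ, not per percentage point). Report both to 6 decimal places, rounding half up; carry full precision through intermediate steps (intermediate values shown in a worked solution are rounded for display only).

price = 65.471352
ν = 10.056866

σ√T = 0.1641·√1.8576 = 0.223658
d₁ = (ln(S/K) + (r+σ²/2)T) / (σ√T) = (ln(179.41/126.62) + (0.0556+0.1641²/2)·1.8576) / 0.223658 = (0.348483 + 0.128294) / 0.223658 = 2.131723
d₂ = d₁ − σ√T = 2.131723 − 0.223658 = 1.908065
e^{−rT} = e^{−0.0556·1.8576} = 0.901872
N(d₁) = 0.983485,  N(d₂) = 0.971809
Call price V = S·N(d₁) − K·e^{−rT}·N(d₂) = 176.447080 − 110.975729 = 65.471352
φ(d₁) = (1/√(2π))·e^{−d₁²/2} = 0.041128
ν = S·φ(d₁)·√T = 10.056866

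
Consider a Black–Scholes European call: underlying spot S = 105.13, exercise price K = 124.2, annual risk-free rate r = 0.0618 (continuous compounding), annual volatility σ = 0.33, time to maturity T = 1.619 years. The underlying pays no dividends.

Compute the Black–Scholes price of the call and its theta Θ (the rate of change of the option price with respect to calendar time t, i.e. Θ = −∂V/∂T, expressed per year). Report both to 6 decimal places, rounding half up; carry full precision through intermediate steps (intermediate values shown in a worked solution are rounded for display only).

σ√T = 0.33·√1.619 = 0.419892
d₁ = (ln(S/K) + (r+σ²/2)T) / (σ√T) = (ln(105.13/124.2) + (0.0618+0.33²/2)·1.619) / 0.419892 = (-0.166695 + 0.188209) / 0.419892 = 0.051235
d₂ = d₁ − σ√T = 0.051235 − 0.419892 = -0.368657
e^{−rT} = e^{−0.0618·1.619} = 0.904788
N(d₁) = 0.520431,  N(d₂) = 0.356192
Call price V = S·N(d₁) − K·e^{−rT}·N(d₂) = 54.712908 − 40.026962 = 14.685946
φ(d₁) = (1/√(2π))·e^{−d₁²/2} = 0.398419
Θ = −S·φ(d₁)·σ/(2√T) − r·K·e^{−rT}·N(d₂) = −5.431593 − 2.473666 = -7.905259

price = 14.685946
Θ = -7.905259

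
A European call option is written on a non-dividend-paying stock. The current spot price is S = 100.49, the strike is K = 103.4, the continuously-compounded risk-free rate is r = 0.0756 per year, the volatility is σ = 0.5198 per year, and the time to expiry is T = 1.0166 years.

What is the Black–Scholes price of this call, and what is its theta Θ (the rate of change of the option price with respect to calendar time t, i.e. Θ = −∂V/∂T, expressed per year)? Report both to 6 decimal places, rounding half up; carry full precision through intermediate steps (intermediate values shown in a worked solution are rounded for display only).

price = 22.736726
Θ = -12.836662

σ√T = 0.5198·√1.0166 = 0.524097
d₁ = (ln(S/K) + (r+σ²/2)T) / (σ√T) = (ln(100.49/103.4) + (0.0756+0.5198²/2)·1.0166) / 0.524097 = (-0.028547 + 0.214194) / 0.524097 = 0.354223
d₂ = d₁ − σ√T = 0.354223 − 0.524097 = -0.169874
e^{−rT} = e^{−0.0756·1.0166} = 0.926024
N(d₁) = 0.638414,  N(d₂) = 0.432555
Call price V = S·N(d₁) − K·e^{−rT}·N(d₂) = 64.154218 − 41.417492 = 22.736726
φ(d₁) = (1/√(2π))·e^{−d₁²/2} = 0.374683
Θ = −S·φ(d₁)·σ/(2√T) − r·K·e^{−rT}·N(d₂) = −9.705499 − 3.131162 = -12.836662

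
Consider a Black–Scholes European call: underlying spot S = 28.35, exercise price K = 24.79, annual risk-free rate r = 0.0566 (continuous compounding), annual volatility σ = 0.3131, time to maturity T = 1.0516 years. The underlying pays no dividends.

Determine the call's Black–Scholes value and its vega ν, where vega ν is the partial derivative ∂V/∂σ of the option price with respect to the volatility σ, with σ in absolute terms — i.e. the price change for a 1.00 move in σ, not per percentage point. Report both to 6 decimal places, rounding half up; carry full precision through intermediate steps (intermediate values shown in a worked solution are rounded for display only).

price = 6.369008
ν = 8.663476

σ√T = 0.3131·√1.0516 = 0.321076
d₁ = (ln(S/K) + (r+σ²/2)T) / (σ√T) = (ln(28.35/24.79) + (0.0566+0.3131²/2)·1.0516) / 0.321076 = (0.134187 + 0.111066) / 0.321076 = 0.763844
d₂ = d₁ − σ√T = 0.763844 − 0.321076 = 0.442768
e^{−rT} = e^{−0.0566·1.0516} = 0.942216
N(d₁) = 0.777520,  N(d₂) = 0.671033
Call price V = S·N(d₁) − K·e^{−rT}·N(d₂) = 22.042689 − 15.673681 = 6.369008
φ(d₁) = (1/√(2π))·e^{−d₁²/2} = 0.297998
ν = S·φ(d₁)·√T = 8.663476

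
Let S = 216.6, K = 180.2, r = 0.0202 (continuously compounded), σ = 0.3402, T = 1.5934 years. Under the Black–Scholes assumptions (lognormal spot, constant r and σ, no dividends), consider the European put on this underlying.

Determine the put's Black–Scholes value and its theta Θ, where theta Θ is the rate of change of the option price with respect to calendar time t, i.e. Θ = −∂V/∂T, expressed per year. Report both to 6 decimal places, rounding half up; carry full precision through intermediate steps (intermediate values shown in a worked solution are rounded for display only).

price = 16.234137
Θ = -7.635716

σ√T = 0.3402·√1.5934 = 0.429434
d₁ = (ln(S/K) + (r+σ²/2)T) / (σ√T) = (ln(216.6/180.2) + (0.0202+0.3402²/2)·1.5934) / 0.429434 = (0.183985 + 0.124394) / 0.429434 = 0.718104
d₂ = d₁ − σ√T = 0.718104 − 0.429434 = 0.288670
e^{−rT} = e^{−0.0202·1.5934} = 0.968326
N(−d₁) = 0.236347,  N(−d₂) = 0.386417
Put price V = K·e^{−rT}·N(−d₂) − S·N(−d₁) = 67.426792 − 51.192655 = 16.234137
φ(d₁) = (1/√(2π))·e^{−d₁²/2} = 0.308271
Θ = −S·φ(d₁)·σ/(2√T) + r·K·e^{−rT}·N(−d₂) = −8.997737 + 1.362021 = -7.635716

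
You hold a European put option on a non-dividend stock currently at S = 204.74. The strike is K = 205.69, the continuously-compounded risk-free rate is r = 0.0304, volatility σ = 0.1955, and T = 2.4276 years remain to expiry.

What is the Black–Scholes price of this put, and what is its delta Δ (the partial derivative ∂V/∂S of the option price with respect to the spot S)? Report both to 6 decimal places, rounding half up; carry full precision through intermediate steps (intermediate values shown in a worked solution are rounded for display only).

price = 17.724240
Δ = -0.352202

σ√T = 0.1955·√2.4276 = 0.304604
d₁ = (ln(S/K) + (r+σ²/2)T) / (σ√T) = (ln(204.74/205.69) + (0.0304+0.1955²/2)·2.4276) / 0.304604 = (-0.004629 + 0.120191) / 0.304604 = 0.379383
d₂ = d₁ − σ√T = 0.379383 − 0.304604 = 0.074779
e^{−rT} = e^{−0.0304·2.4276} = 0.928858
N(−d₁) = 0.352202,  N(−d₂) = 0.470195
Put price V = K·e^{−rT}·N(−d₂) − S·N(−d₁) = 89.834030 − 72.109790 = 17.724240
Δ = −N(−d₁) = -0.352202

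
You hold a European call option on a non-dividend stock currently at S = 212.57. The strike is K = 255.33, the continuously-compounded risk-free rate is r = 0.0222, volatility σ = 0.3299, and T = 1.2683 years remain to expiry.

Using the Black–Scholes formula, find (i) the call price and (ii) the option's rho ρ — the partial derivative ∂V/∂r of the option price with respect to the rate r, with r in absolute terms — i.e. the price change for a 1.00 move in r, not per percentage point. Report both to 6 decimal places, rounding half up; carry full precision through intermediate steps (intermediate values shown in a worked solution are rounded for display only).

price = 18.996492
ρ = 86.000417

σ√T = 0.3299·√1.2683 = 0.371530
d₁ = (ln(S/K) + (r+σ²/2)T) / (σ√T) = (ln(212.57/255.33) + (0.0222+0.3299²/2)·1.2683) / 0.371530 = (-0.183285 + 0.097173) / 0.371530 = -0.231777
d₂ = d₁ − σ√T = -0.231777 − 0.371530 = -0.603307
e^{−rT} = e^{−0.0222·1.2683} = 0.972236
N(d₁) = 0.408355,  N(d₂) = 0.273152
Call price V = S·N(d₁) − K·e^{−rT}·N(d₂) = 86.804122 − 67.807630 = 18.996492
ρ = K·T·e^{−rT}·N(d₂) = 86.000417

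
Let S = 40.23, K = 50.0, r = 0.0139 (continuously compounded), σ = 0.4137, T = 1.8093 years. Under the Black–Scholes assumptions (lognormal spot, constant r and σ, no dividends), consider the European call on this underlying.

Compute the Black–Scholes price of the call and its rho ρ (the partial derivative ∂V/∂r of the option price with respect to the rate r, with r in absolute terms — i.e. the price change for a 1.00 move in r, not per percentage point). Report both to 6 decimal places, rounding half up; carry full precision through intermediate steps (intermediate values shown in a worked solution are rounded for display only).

price = 6.046999
ρ = 23.501388

σ√T = 0.4137·√1.8093 = 0.556469
d₁ = (ln(S/K) + (r+σ²/2)T) / (σ√T) = (ln(40.23/50.0) + (0.0139+0.4137²/2)·1.8093) / 0.556469 = (-0.217410 + 0.179978) / 0.556469 = -0.067267
d₂ = d₁ − σ√T = -0.067267 − 0.556469 = -0.623736
e^{−rT} = e^{−0.0139·1.8093} = 0.975164
N(d₁) = 0.473185,  N(d₂) = 0.266401
Call price V = S·N(d₁) − K·e^{−rT}·N(d₂) = 19.036215 − 12.989216 = 6.046999
ρ = K·T·e^{−rT}·N(d₂) = 23.501388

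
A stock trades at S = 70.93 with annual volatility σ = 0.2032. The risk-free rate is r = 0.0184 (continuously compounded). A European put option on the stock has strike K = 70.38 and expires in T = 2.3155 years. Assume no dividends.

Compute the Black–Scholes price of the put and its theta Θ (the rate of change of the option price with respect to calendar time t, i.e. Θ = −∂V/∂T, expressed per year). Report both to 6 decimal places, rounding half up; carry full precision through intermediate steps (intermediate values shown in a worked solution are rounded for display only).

price = 6.869618
Θ = -1.180089

σ√T = 0.2032·√2.3155 = 0.309205
d₁ = (ln(S/K) + (r+σ²/2)T) / (σ√T) = (ln(70.93/70.38) + (0.0184+0.2032²/2)·2.3155) / 0.309205 = (0.007784 + 0.090409) / 0.309205 = 0.317567
d₂ = d₁ − σ√T = 0.317567 − 0.309205 = 0.008363
e^{−rT} = e^{−0.0184·2.3155} = 0.958290
N(−d₁) = 0.375407,  N(−d₂) = 0.496664
Put price V = K·e^{−rT}·N(−d₂) − S·N(−d₁) = 33.497207 − 26.627588 = 6.869618
φ(d₁) = (1/√(2π))·e^{−d₁²/2} = 0.379325
Θ = −S·φ(d₁)·σ/(2√T) + r·K·e^{−rT}·N(−d₂) = −1.796438 + 0.616349 = -1.180089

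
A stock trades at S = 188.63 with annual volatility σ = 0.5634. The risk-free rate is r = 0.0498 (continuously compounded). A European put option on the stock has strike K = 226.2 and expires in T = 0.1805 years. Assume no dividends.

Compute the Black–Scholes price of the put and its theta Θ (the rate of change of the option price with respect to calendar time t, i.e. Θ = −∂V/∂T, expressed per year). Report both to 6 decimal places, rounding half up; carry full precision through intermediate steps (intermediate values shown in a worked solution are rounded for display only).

price = 42.301125
Θ = -32.708302

σ√T = 0.5634·√0.1805 = 0.239362
d₁ = (ln(S/K) + (r+σ²/2)T) / (σ√T) = (ln(188.63/226.2) + (0.0498+0.5634²/2)·0.1805) / 0.239362 = (-0.181632 + 0.037636) / 0.239362 = -0.601583
d₂ = d₁ − σ√T = -0.601583 − 0.239362 = -0.840945
e^{−rT} = e^{−0.0498·0.1805} = 0.991051
N(−d₁) = 0.726274,  N(−d₂) = 0.799811
Put price V = K·e^{−rT}·N(−d₂) − S·N(−d₁) = 179.298196 − 136.997071 = 42.301125
φ(d₁) = (1/√(2π))·e^{−d₁²/2} = 0.332908
Θ = −S·φ(d₁)·σ/(2√T) + r·K·e^{−rT}·N(−d₂) = −41.637352 + 8.929050 = -32.708302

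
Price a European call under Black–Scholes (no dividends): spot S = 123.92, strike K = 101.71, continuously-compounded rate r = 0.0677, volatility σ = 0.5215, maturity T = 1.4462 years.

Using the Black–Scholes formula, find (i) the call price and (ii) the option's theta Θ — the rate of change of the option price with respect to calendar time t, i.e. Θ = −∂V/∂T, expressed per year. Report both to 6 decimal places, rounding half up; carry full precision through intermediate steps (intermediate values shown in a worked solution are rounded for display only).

σ√T = 0.5215·√1.4462 = 0.627146
d₁ = (ln(S/K) + (r+σ²/2)T) / (σ√T) = (ln(123.92/101.71) + (0.0677+0.5215²/2)·1.4462) / 0.627146 = (0.197511 + 0.294564) / 0.627146 = 0.784625
d₂ = d₁ − σ√T = 0.784625 − 0.627146 = 0.157479
e^{−rT} = e^{−0.0677·1.4462} = 0.906733
N(d₁) = 0.783663,  N(d₂) = 0.562566
Call price V = S·N(d₁) − K·e^{−rT}·N(d₂) = 97.111550 − 51.881993 = 45.229557
φ(d₁) = (1/√(2π))·e^{−d₁²/2} = 0.293242
Θ = −S·φ(d₁)·σ/(2√T) − r·K·e^{−rT}·N(d₂) = −7.879123 − 3.512411 = -11.391534

price = 45.229557
Θ = -11.391534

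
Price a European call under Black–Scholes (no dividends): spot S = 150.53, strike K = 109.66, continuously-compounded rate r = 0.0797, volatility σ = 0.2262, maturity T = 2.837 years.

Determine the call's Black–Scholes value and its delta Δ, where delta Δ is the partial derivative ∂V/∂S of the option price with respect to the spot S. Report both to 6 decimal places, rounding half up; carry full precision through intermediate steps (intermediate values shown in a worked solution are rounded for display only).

price = 64.559424
Δ = 0.946889

σ√T = 0.2262·√2.837 = 0.380998
d₁ = (ln(S/K) + (r+σ²/2)T) / (σ√T) = (ln(150.53/109.66) + (0.0797+0.2262²/2)·2.837) / 0.380998 = (0.316778 + 0.298688) / 0.380998 = 1.615407
d₂ = d₁ − σ√T = 1.615407 − 0.380998 = 1.234409
e^{−rT} = e^{−0.0797·2.837} = 0.797631
N(d₁) = 0.946889,  N(d₂) = 0.891475
Call price V = S·N(d₁) − K·e^{−rT}·N(d₂) = 142.535157 − 77.975733 = 64.559424
Δ = N(d₁) = 0.946889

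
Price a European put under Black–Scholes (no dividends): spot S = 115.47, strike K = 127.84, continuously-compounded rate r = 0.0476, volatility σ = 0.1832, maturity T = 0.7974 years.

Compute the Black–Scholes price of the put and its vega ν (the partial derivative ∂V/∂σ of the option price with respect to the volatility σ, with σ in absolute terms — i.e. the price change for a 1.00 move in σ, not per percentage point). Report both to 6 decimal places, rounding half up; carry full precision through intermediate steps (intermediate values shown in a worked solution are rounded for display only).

price = 12.162562
ν = 39.226659

σ√T = 0.1832·√0.7974 = 0.163593
d₁ = (ln(S/K) + (r+σ²/2)T) / (σ√T) = (ln(115.47/127.84) + (0.0476+0.1832²/2)·0.7974) / 0.163593 = (-0.101769 + 0.051338) / 0.163593 = -0.308273
d₂ = d₁ − σ√T = -0.308273 − 0.163593 = -0.471866
e^{−rT} = e^{−0.0476·0.7974} = 0.962755
N(−d₁) = 0.621063,  N(−d₂) = 0.681489
Put price V = K·e^{−rT}·N(−d₂) − S·N(−d₁) = 83.876685 − 71.714122 = 12.162562
φ(d₁) = (1/√(2π))·e^{−d₁²/2} = 0.380429
ν = S·φ(d₁)·√T = 39.226659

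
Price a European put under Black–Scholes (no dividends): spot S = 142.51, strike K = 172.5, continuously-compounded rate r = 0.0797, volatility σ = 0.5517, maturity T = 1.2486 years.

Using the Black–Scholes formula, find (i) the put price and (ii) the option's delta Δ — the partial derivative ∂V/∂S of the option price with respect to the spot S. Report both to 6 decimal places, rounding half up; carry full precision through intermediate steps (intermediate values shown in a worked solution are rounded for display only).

σ√T = 0.5517·√1.2486 = 0.616474
d₁ = (ln(S/K) + (r+σ²/2)T) / (σ√T) = (ln(142.51/172.5) + (0.0797+0.5517²/2)·1.2486) / 0.616474 = (-0.190985 + 0.289533) / 0.616474 = 0.159858
d₂ = d₁ − σ√T = 0.159858 − 0.616474 = -0.456616
e^{−rT} = e^{−0.0797·1.2486} = 0.905278
N(−d₁) = 0.436496,  N(−d₂) = 0.676026
Put price V = K·e^{−rT}·N(−d₂) − S·N(−d₁) = 105.568560 − 62.205105 = 43.363456
Δ = −N(−d₁) = -0.436496

price = 43.363456
Δ = -0.436496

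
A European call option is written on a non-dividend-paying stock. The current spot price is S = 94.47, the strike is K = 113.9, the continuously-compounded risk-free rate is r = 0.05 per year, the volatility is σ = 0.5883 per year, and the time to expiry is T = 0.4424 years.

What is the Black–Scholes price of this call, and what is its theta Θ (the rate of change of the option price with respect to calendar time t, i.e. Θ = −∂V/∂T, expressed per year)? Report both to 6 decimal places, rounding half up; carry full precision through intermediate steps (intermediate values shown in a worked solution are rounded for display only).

price = 8.874182
Θ = -17.743806

σ√T = 0.5883·√0.4424 = 0.391297
d₁ = (ln(S/K) + (r+σ²/2)T) / (σ√T) = (ln(94.47/113.9) + (0.05+0.5883²/2)·0.4424) / 0.391297 = (-0.187039 + 0.098677) / 0.391297 = -0.225818
d₂ = d₁ − σ√T = -0.225818 − 0.391297 = -0.617115
e^{−rT} = e^{−0.05·0.4424} = 0.978123
N(d₁) = 0.410671,  N(d₂) = 0.268579
Call price V = S·N(d₁) − K·e^{−rT}·N(d₂) = 38.796133 − 29.921951 = 8.874182
φ(d₁) = (1/√(2π))·e^{−d₁²/2} = 0.388899
Θ = −S·φ(d₁)·σ/(2√T) − r·K·e^{−rT}·N(d₂) = −16.247708 − 1.496098 = -17.743806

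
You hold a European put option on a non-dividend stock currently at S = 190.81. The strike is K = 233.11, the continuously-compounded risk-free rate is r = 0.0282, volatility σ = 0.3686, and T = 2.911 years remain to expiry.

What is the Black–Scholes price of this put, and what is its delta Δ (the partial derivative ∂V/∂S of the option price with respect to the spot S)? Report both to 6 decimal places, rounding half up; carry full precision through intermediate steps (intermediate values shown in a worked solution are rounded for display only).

σ√T = 0.3686·√2.911 = 0.628893
d₁ = (ln(S/K) + (r+σ²/2)T) / (σ√T) = (ln(190.81/233.11) + (0.0282+0.3686²/2)·2.911) / 0.628893 = (-0.200232 + 0.279843) / 0.628893 = 0.126589
d₂ = d₁ − σ√T = 0.126589 − 0.628893 = -0.502304
e^{−rT} = e^{−0.0282·2.911} = 0.921189
N(−d₁) = 0.449633,  N(−d₂) = 0.692273
Put price V = K·e^{−rT}·N(−d₂) − S·N(−d₁) = 148.657555 − 85.794450 = 62.863105
Δ = −N(−d₁) = -0.449633

price = 62.863105
Δ = -0.449633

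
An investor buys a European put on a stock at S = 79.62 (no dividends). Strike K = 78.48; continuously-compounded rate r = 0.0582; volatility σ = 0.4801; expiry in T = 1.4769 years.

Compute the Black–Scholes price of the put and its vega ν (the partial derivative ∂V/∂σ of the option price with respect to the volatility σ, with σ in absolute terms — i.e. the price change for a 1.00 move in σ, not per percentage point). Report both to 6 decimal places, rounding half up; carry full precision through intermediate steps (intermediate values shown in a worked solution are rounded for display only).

σ√T = 0.4801·√1.4769 = 0.583455
d₁ = (ln(S/K) + (r+σ²/2)T) / (σ√T) = (ln(79.62/78.48) + (0.0582+0.4801²/2)·1.4769) / 0.583455 = (0.014422 + 0.256165) / 0.583455 = 0.463767
d₂ = d₁ − σ√T = 0.463767 − 0.583455 = -0.119688
e^{−rT} = e^{−0.0582·1.4769} = 0.917635
N(−d₁) = 0.321407,  N(−d₂) = 0.547635
Put price V = K·e^{−rT}·N(−d₂) − S·N(−d₁) = 39.438475 − 25.590465 = 13.848011
φ(d₁) = (1/√(2π))·e^{−d₁²/2} = 0.358266
ν = S·φ(d₁)·√T = 34.666011

price = 13.848011
ν = 34.666011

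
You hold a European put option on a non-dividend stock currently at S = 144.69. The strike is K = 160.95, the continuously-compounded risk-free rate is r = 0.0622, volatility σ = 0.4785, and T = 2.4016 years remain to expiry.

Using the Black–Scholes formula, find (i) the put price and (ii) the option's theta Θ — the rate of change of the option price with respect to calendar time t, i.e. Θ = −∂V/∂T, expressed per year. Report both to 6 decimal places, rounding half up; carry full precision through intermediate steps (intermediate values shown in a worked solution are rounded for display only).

price = 37.993563
Θ = -2.759373

σ√T = 0.4785·√2.4016 = 0.741536
d₁ = (ln(S/K) + (r+σ²/2)T) / (σ√T) = (ln(144.69/160.95) + (0.0622+0.4785²/2)·2.4016) / 0.741536 = (-0.106500 + 0.424317) / 0.741536 = 0.428593
d₂ = d₁ − σ√T = 0.428593 − 0.741536 = -0.312943
e^{−rT} = e^{−0.0622·2.4016} = 0.861242
N(−d₁) = 0.334110,  N(−d₂) = 0.622838
Put price V = K·e^{−rT}·N(−d₂) − S·N(−d₁) = 86.335899 − 48.342336 = 37.993563
φ(d₁) = (1/√(2π))·e^{−d₁²/2} = 0.363933
Θ = −S·φ(d₁)·σ/(2√T) + r·K·e^{−rT}·N(−d₂) = −8.129466 + 5.370093 = -2.759373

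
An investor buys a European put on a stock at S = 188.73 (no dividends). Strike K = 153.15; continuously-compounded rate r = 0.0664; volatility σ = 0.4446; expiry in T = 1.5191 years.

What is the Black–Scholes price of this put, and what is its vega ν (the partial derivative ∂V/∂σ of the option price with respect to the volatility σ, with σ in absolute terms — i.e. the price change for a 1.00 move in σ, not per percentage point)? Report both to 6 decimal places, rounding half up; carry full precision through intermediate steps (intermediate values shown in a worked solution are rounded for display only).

price = 15.492334
ν = 65.250973

σ√T = 0.4446·√1.5191 = 0.547977
d₁ = (ln(S/K) + (r+σ²/2)T) / (σ√T) = (ln(188.73/153.15) + (0.0664+0.4446²/2)·1.5191) / 0.547977 = (0.208900 + 0.251008) / 0.547977 = 0.839282
d₂ = d₁ − σ√T = 0.839282 − 0.547977 = 0.291304
e^{−rT} = e^{−0.0664·1.5191} = 0.904052
N(−d₁) = 0.200656,  N(−d₂) = 0.385409
Put price V = K·e^{−rT}·N(−d₂) − S·N(−d₁) = 53.362066 − 37.869732 = 15.492334
φ(d₁) = (1/√(2π))·e^{−d₁²/2} = 0.280513
ν = S·φ(d₁)·√T = 65.250973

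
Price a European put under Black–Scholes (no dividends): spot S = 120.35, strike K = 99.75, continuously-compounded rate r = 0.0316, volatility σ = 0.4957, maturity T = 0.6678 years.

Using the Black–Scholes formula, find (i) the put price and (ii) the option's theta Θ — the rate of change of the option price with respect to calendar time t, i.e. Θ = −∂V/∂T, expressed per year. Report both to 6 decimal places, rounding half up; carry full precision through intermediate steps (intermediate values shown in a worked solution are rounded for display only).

σ√T = 0.4957·√0.6678 = 0.405081
d₁ = (ln(S/K) + (r+σ²/2)T) / (σ√T) = (ln(120.35/99.75) + (0.0316+0.4957²/2)·0.6678) / 0.405081 = (0.187737 + 0.103148) / 0.405081 = 0.718091
d₂ = d₁ − σ√T = 0.718091 − 0.405081 = 0.313009
e^{−rT} = e^{−0.0316·0.6678} = 0.979119
N(−d₁) = 0.236351,  N(−d₂) = 0.377137
Put price V = K·e^{−rT}·N(−d₂) − S·N(−d₁) = 36.833852 − 28.444812 = 8.389040
φ(d₁) = (1/√(2π))·e^{−d₁²/2} = 0.308274
Θ = −S·φ(d₁)·σ/(2√T) + r·K·e^{−rT}·N(−d₂) = −11.252500 + 1.163950 = -10.088551

price = 8.389040
Θ = -10.088551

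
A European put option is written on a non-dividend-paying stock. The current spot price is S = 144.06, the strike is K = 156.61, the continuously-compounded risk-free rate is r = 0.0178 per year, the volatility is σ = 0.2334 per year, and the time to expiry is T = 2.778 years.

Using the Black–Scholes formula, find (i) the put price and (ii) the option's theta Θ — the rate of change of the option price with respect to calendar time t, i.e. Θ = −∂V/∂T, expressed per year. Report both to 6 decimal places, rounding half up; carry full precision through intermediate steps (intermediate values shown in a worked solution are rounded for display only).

σ√T = 0.2334·√2.778 = 0.389016
d₁ = (ln(S/K) + (r+σ²/2)T) / (σ√T) = (ln(144.06/156.61) + (0.0178+0.2334²/2)·2.778) / 0.389016 = (-0.083529 + 0.125115) / 0.389016 = 0.106901
d₂ = d₁ − σ√T = 0.106901 − 0.389016 = -0.282114
e^{−rT} = e^{−0.0178·2.778} = 0.951754
N(−d₁) = 0.457434,  N(−d₂) = 0.611072
Put price V = K·e^{−rT}·N(−d₂) − S·N(−d₁) = 91.082889 − 65.897901 = 25.184987
φ(d₁) = (1/√(2π))·e^{−d₁²/2} = 0.396669
Θ = −S·φ(d₁)·σ/(2√T) + r·K·e^{−rT}·N(−d₂) = −4.001075 + 1.621275 = -2.379800

price = 25.184987
Θ = -2.379800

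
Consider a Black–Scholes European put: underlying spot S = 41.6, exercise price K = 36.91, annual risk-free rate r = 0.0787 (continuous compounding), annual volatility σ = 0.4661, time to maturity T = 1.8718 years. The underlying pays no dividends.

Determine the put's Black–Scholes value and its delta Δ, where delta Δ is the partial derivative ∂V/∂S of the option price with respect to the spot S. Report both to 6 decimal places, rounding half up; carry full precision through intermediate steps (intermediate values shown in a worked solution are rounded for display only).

price = 5.075821
Δ = -0.230430

σ√T = 0.4661·√1.8718 = 0.637689
d₁ = (ln(S/K) + (r+σ²/2)T) / (σ√T) = (ln(41.6/36.91) + (0.0787+0.4661²/2)·1.8718) / 0.637689 = (0.119618 + 0.350634) / 0.637689 = 0.737431
d₂ = d₁ − σ√T = 0.737431 − 0.637689 = 0.099743
e^{−rT} = e^{−0.0787·1.8718} = 0.863026
N(−d₁) = 0.230430,  N(−d₂) = 0.460274
Put price V = K·e^{−rT}·N(−d₂) − S·N(−d₁) = 14.661709 − 9.585888 = 5.075821
Δ = −N(−d₁) = -0.230430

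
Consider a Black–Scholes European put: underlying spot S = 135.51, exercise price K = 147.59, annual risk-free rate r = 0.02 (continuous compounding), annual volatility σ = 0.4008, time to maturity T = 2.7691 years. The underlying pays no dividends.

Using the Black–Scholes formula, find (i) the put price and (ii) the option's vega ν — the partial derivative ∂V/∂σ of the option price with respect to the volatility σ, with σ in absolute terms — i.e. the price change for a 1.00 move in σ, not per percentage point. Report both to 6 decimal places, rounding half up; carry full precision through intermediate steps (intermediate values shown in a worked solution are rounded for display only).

price = 38.037254
ν = 86.293765

σ√T = 0.4008·√2.7691 = 0.666956
d₁ = (ln(S/K) + (r+σ²/2)T) / (σ√T) = (ln(135.51/147.59) + (0.02+0.4008²/2)·2.7691) / 0.666956 = (-0.085393 + 0.277797) / 0.666956 = 0.288481
d₂ = d₁ − σ√T = 0.288481 − 0.666956 = -0.378474
e^{−rT} = e^{−0.02·2.7691} = 0.946124
N(−d₁) = 0.386489,  N(−d₂) = 0.647461
Put price V = K·e^{−rT}·N(−d₂) − S·N(−d₁) = 90.410400 − 52.373147 = 38.037254
φ(d₁) = (1/√(2π))·e^{−d₁²/2} = 0.382683
ν = S·φ(d₁)·√T = 86.293765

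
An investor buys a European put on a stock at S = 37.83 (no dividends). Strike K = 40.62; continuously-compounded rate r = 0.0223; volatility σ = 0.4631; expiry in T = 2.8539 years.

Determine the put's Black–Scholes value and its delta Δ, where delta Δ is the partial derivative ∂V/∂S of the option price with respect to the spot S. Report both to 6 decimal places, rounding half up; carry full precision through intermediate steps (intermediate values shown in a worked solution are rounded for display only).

σ√T = 0.4631·√2.8539 = 0.782338
d₁ = (ln(S/K) + (r+σ²/2)T) / (σ√T) = (ln(37.83/40.62) + (0.0223+0.4631²/2)·2.8539) / 0.782338 = (-0.071158 + 0.369668) / 0.782338 = 0.381561
d₂ = d₁ − σ√T = 0.381561 − 0.782338 = -0.400776
e^{−rT} = e^{−0.0223·2.8539} = 0.938341
N(−d₁) = 0.351393,  N(−d₂) = 0.655707
Put price V = K·e^{−rT}·N(−d₂) − S·N(−d₁) = 24.992558 − 13.293210 = 11.699348
Δ = −N(−d₁) = -0.351393

price = 11.699348
Δ = -0.351393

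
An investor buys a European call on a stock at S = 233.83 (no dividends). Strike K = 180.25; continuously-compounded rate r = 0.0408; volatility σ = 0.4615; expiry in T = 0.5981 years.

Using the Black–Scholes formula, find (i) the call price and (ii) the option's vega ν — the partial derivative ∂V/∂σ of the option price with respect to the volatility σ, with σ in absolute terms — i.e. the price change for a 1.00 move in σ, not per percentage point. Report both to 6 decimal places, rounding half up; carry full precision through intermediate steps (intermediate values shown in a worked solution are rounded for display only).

price = 66.582621
ν = 44.807174

σ√T = 0.4615·√0.5981 = 0.356910
d₁ = (ln(S/K) + (r+σ²/2)T) / (σ√T) = (ln(233.83/180.25) + (0.0408+0.4615²/2)·0.5981) / 0.356910 = (0.260250 + 0.088095) / 0.356910 = 0.976001
d₂ = d₁ − σ√T = 0.976001 − 0.356910 = 0.619091
e^{−rT} = e^{−0.0408·0.5981} = 0.975893
N(d₁) = 0.835468,  N(d₂) = 0.732072
Call price V = S·N(d₁) − K·e^{−rT}·N(d₂) = 195.357482 − 128.774860 = 66.582621
φ(d₁) = (1/√(2π))·e^{−d₁²/2} = 0.247777
ν = S·φ(d₁)·√T = 44.807174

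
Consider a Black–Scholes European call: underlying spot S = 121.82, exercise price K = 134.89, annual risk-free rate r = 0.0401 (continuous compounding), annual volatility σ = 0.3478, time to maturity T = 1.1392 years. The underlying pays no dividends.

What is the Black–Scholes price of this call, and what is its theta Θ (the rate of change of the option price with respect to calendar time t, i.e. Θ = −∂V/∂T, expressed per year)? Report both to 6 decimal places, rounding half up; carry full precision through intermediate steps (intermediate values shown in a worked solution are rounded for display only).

σ√T = 0.3478·√1.1392 = 0.371218
d₁ = (ln(S/K) + (r+σ²/2)T) / (σ√T) = (ln(121.82/134.89) + (0.0401+0.3478²/2)·1.1392) / 0.371218 = (-0.101915 + 0.114583) / 0.371218 = 0.034127
d₂ = d₁ − σ√T = 0.034127 − 0.371218 = -0.337092
e^{−rT} = e^{−0.0401·1.1392} = 0.955346
N(d₁) = 0.513612,  N(d₂) = 0.368024
Call price V = S·N(d₁) − K·e^{−rT}·N(d₂) = 62.568200 − 47.425975 = 15.142225
φ(d₁) = (1/√(2π))·e^{−d₁²/2} = 0.398710
Θ = −S·φ(d₁)·σ/(2√T) − r·K·e^{−rT}·N(d₂) = −7.913623 − 1.901782 = -9.815405

price = 15.142225
Θ = -9.815405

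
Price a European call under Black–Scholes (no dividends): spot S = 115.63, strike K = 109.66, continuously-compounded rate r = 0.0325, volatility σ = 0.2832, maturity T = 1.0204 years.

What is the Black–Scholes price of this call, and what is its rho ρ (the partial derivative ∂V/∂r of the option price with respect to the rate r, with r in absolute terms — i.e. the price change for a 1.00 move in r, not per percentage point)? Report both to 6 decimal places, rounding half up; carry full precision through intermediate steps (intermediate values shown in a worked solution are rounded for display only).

σ√T = 0.2832·√1.0204 = 0.286074
d₁ = (ln(S/K) + (r+σ²/2)T) / (σ√T) = (ln(115.63/109.66) + (0.0325+0.2832²/2)·1.0204) / 0.286074 = (0.053011 + 0.074082) / 0.286074 = 0.444266
d₂ = d₁ − σ√T = 0.444266 − 0.286074 = 0.158192
e^{−rT} = e^{−0.0325·1.0204} = 0.967381
N(d₁) = 0.671575,  N(d₂) = 0.562847
Call price V = S·N(d₁) − K·e^{−rT}·N(d₂) = 77.654197 − 59.708510 = 17.945687
ρ = K·T·e^{−rT}·N(d₂) = 60.926564

price = 17.945687
ρ = 60.926564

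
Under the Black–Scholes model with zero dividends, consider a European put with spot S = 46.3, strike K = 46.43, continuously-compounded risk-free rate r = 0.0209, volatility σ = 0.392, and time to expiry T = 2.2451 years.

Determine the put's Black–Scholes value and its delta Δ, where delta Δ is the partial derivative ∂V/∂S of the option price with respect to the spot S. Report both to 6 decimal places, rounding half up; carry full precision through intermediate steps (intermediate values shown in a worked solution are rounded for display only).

price = 9.493892
Δ = -0.356141

σ√T = 0.392·√2.2451 = 0.587359
d₁ = (ln(S/K) + (r+σ²/2)T) / (σ√T) = (ln(46.3/46.43) + (0.0209+0.392²/2)·2.2451) / 0.587359 = (-0.002804 + 0.219418) / 0.587359 = 0.368793
d₂ = d₁ − σ√T = 0.368793 − 0.587359 = -0.218566
e^{−rT} = e^{−0.0209·2.2451} = 0.954161
N(−d₁) = 0.356141,  N(−d₂) = 0.586506
Put price V = K·e^{−rT}·N(−d₂) − S·N(−d₁) = 25.983213 − 16.489322 = 9.493892
Δ = −N(−d₁) = -0.356141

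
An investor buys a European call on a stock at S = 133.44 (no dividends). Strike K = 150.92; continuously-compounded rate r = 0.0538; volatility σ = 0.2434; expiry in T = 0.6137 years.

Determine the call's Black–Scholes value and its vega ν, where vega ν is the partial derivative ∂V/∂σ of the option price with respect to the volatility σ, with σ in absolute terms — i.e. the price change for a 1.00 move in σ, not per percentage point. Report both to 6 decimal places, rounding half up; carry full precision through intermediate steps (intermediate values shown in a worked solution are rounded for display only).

σ√T = 0.2434·√0.6137 = 0.190677
d₁ = (ln(S/K) + (r+σ²/2)T) / (σ√T) = (ln(133.44/150.92) + (0.0538+0.2434²/2)·0.6137) / 0.190677 = (-0.123098 + 0.051196) / 0.190677 = -0.377088
d₂ = d₁ − σ√T = -0.377088 − 0.190677 = -0.567765
e^{−rT} = e^{−0.0538·0.6137} = 0.967522
N(d₁) = 0.353054,  N(d₂) = 0.285097
Call price V = S·N(d₁) − K·e^{−rT}·N(d₂) = 47.111553 − 41.629462 = 5.482091
φ(d₁) = (1/√(2π))·e^{−d₁²/2} = 0.371563
ν = S·φ(d₁)·√T = 38.841579

price = 5.482091
ν = 38.841579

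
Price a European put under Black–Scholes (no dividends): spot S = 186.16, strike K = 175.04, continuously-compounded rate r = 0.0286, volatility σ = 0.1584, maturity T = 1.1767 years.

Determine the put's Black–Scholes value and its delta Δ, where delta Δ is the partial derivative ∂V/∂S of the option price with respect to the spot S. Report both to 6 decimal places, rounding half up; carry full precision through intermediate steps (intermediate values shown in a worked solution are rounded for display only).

σ√T = 0.1584·√1.1767 = 0.171826
d₁ = (ln(S/K) + (r+σ²/2)T) / (σ√T) = (ln(186.16/175.04) + (0.0286+0.1584²/2)·1.1767) / 0.171826 = (0.061592 + 0.048416) / 0.171826 = 0.640228
d₂ = d₁ − σ√T = 0.640228 − 0.171826 = 0.468403
e^{−rT} = e^{−0.0286·1.1767} = 0.966906
N(−d₁) = 0.261012,  N(−d₂) = 0.319748
Put price V = K·e^{−rT}·N(−d₂) − S·N(−d₁) = 54.116544 − 48.590014 = 5.526530
Δ = −N(−d₁) = -0.261012

price = 5.526530
Δ = -0.261012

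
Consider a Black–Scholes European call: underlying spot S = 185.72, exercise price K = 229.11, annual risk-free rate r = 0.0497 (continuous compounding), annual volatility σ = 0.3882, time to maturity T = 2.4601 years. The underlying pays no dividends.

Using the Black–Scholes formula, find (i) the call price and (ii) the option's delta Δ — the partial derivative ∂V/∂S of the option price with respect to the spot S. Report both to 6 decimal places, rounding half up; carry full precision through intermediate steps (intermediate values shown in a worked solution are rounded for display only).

price = 38.416424
Δ = 0.563722

σ√T = 0.3882·√2.4601 = 0.608880
d₁ = (ln(S/K) + (r+σ²/2)T) / (σ√T) = (ln(185.72/229.11) + (0.0497+0.3882²/2)·2.4601) / 0.608880 = (-0.209962 + 0.307635) / 0.608880 = 0.160413
d₂ = d₁ − σ√T = 0.160413 − 0.608880 = -0.448467
e^{−rT} = e^{−0.0497·2.4601} = 0.884912
N(d₁) = 0.563722,  N(d₂) = 0.326908
Call price V = S·N(d₁) − K·e^{−rT}·N(d₂) = 104.694495 − 66.278071 = 38.416424
Δ = N(d₁) = 0.563722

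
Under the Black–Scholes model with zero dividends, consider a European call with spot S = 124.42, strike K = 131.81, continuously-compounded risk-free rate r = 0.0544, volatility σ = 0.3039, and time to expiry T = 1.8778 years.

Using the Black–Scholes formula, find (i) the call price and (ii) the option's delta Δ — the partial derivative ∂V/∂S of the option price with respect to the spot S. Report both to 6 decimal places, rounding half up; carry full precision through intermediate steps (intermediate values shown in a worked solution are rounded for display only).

σ√T = 0.3039·√1.8778 = 0.416443
d₁ = (ln(S/K) + (r+σ²/2)T) / (σ√T) = (ln(124.42/131.81) + (0.0544+0.3039²/2)·1.8778) / 0.416443 = (-0.057699 + 0.188865) / 0.416443 = 0.314968
d₂ = d₁ − σ√T = 0.314968 − 0.416443 = -0.101475
e^{−rT} = e^{−0.0544·1.8778} = 0.902892
N(d₁) = 0.623607,  N(d₂) = 0.459587
Call price V = S·N(d₁) − K·e^{−rT}·N(d₂) = 77.589176 − 54.695503 = 22.893674
Δ = N(d₁) = 0.623607

price = 22.893674
Δ = 0.623607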